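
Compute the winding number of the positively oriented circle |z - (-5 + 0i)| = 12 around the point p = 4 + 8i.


Step 1: Center c = (-5, 0), radius = 12
Step 2: |p - c|^2 = 9^2 + 8^2 = 145
Step 3: r^2 = 144
Step 4: |p-c| > r so winding number = 0

0


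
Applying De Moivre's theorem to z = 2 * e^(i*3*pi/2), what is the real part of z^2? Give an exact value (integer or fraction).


Step 1: By De Moivre's theorem, z^2 = 2^2 * e^(i*2*3*pi/2) = 4 * (cos(3*pi) + i*sin(3*pi))
Step 2: |z|^2 = 2^2 = 4
Step 3: Reduce the angle mod 2*pi: 3*pi - 2*pi = pi
Step 4: cos(pi) = -1
Step 5: Re(z^2) = 4 * (-1) = -4

-4


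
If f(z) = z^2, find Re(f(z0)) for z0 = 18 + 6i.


Step 1: z0 = 18 + 6i
Step 2: z0^2 = 18^2 - 6^2 + 216i
Step 3: real part = 324 - 36 = 288

288


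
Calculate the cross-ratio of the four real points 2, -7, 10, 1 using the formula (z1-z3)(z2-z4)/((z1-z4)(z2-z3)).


Step 1: (z1-z3)(z2-z4) = (-8) * (-8) = 64
Step 2: (z1-z4)(z2-z3) = 1 * (-17) = -17
Step 3: Cross-ratio = -64/17 = -64/17

-64/17


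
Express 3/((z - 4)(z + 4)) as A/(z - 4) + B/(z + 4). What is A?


Step 1: Multiply both sides by (z - 4) and set z = 4
Step 2: A = 3 / (4 + 4)
Step 3: A = 3 / 8
Step 4: A = 3/8

3/8


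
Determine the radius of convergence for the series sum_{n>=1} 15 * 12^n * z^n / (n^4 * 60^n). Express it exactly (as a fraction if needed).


Step 1: General term a_n = 15 * 12^n / (n^4 * 60^n)
Step 2: By the root test, |a_n|^(1/n) = 15^(1/n) * 12 / (n^(4/n) * 60) -> 12/60 as n -> infinity (since 15^(1/n) -> 1 and n^(4/n) -> 1)
Step 3: R = 1/lim|a_n|^(1/n) = 60/12 = 5

5


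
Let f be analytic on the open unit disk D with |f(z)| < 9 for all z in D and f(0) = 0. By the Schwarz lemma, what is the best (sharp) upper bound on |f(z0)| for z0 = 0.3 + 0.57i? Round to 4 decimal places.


Step 1: g = f/9 maps D -> D with g(0) = 0, so by the Schwarz lemma |g(z)| <= |z|, i.e. |f(z)| <= 9|z|; this is sharp (f(z) = 9z).
Step 2: |z0|^2 = 0.3^2 + 0.57^2 = 0.4149
Step 3: |z0| = sqrt(0.4149) = 0.644127
Step 4: Best bound = 9 * |z0| = 9 * 0.644127 = 5.7971

5.7971


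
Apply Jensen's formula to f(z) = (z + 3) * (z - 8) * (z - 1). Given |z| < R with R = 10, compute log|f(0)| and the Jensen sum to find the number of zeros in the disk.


Jensen's formula: (1/2pi)*integral log|f(Re^it)|dt = log|f(0)| + sum_{|a_k|<R} log(R/|a_k|)
Step 1: f(0) = 3 * (-8) * (-1) = 24
Step 2: log|f(0)| = log|-3| + log|8| + log|1| = 3.1781
Step 3: Zeros inside |z| < 10: -3, 8, 1
Step 4: Jensen sum = log(10/3) + log(10/8) + log(10/1) = 3.7297
Step 5: n(R) = number of terms in the Jensen sum = count of zeros inside |z| < 10 = 3

3


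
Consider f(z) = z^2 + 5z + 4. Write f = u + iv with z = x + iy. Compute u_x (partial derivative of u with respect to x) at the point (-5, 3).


Step 1: f(z) = (x+iy)^2 + 5(x+iy) + 4
Step 2: u = (x^2 - y^2) + 5x + 4
Step 3: u_x = 2x + 5
Step 4: At (-5, 3): u_x = -10 + 5 = -5

-5


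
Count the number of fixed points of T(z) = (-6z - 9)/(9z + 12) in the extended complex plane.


Step 1: Fixed points satisfy T(z) = z
Step 2: 9z^2 + 18z + 9 = 0
Step 3: Discriminant = 18^2 - 4*9*9 = 0
Step 4: Number of fixed points = 1

1


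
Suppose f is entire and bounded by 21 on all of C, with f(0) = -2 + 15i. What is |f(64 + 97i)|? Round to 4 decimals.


Step 1: By Liouville's theorem, a bounded entire function is constant.
Step 2: f(z) = f(0) = -2 + 15i for all z.
Step 3: |f(w)| = |-2 + 15i| = sqrt(4 + 225)
Step 4: = 15.1327

15.1327


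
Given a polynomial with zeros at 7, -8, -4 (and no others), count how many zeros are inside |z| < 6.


Step 1: Check each root:
  z = 7: |7| = 7 >= 6
  z = -8: |-8| = 8 >= 6
  z = -4: |-4| = 4 < 6
Step 2: Count = 1

1


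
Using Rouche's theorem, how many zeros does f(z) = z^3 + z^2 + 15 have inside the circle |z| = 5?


Step 1: On |z| = 5 the three terms have sizes |z^3| = 5^3 = 125, |z^2| = 5^2 = 25, |15| = 15
Step 2: The dominant term is g(z) = z^3; let h(z) = z^2 + 15 so f = g + h
Step 3: On |z| = 5: |g| = 125 and |h| <= 25 + 15 = 40
Step 4: Since 125 > 40, |h| < |g| on |z| = 5, so by Rouche f has the same number of zeros as g inside |z| < 5
Step 5: g(z) = z^3 has 3 zeros (all at the origin) inside |z| < 5. Answer = 3

3


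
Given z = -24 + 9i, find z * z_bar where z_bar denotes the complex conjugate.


Step 1: conj(z) = -24 - 9i
Step 2: z * conj(z) = (-24)^2 + 9^2
Step 3: = 576 + 81 = 657

657


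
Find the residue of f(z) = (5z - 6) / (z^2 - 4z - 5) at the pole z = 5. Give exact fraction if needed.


Step 1: Q(z) = z^2 - 4z - 5 = (z - 5)(z + 1)
Step 2: Q'(z) = 2z - 4
Step 3: Q'(5) = 6, P(5) = 19
Step 4: Res = P(5)/Q'(5) = 19/6 = 19/6

19/6


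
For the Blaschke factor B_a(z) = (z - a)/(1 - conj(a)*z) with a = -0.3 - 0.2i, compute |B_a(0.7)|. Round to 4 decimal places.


Step 1: Numerator z0 - a = 0.7 - (-0.3 - 0.2i) = 1 + 0.2i
Step 2: Denominator 1 - conj(a)*z0 = 1 - (-0.3 + 0.2i)*0.7 = 1.21 - 0.14i
Step 3: |z0 - a|^2 = 1^2 + 0.2^2 = 1.04; |1 - conj(a)*z0|^2 = 1.21^2 + (-0.14)^2 = 1.4837
Step 4: |B_a(0.7)| = sqrt(1.04 / 1.4837) = sqrt(0.70095)
Step 5: = 0.8372

0.8372


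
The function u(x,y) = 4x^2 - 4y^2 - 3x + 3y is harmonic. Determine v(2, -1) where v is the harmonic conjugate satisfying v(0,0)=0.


Step 1: v_x = -u_y = 8y - 3
Step 2: v_y = u_x = 8x - 3
Step 3: v = 8xy - 3x - 3y + C
Step 4: v(0,0) = 0 => C = 0
Step 5: v(2, -1) = -19

-19


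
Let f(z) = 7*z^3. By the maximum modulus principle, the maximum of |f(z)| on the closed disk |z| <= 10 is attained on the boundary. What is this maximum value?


Step 1: On |z| = 10, |f(z)| = 7 * |z|^3 = 7 * 10^3
Step 2: By maximum modulus principle, maximum is on boundary.
Step 3: Maximum = 7 * 1000 = 7000

7000


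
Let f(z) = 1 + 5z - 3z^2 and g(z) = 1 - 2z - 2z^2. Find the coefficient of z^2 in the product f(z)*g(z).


Step 1: z^2 term in f*g comes from: (1)*(-2z^2) + (5z)*(-2z) + (-3z^2)*(1)
Step 2: = -2 - 10 - 3
Step 3: = -15

-15


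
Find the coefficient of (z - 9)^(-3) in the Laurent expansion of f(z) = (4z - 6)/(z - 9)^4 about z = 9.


Step 1: Write the numerator in powers of (z - 9): 4z - 6 = 4(z - 9) + (4*9 - 6) = 4(z - 9) + 30
Step 2: Divide by (z - 9)^4: f(z) = 30(z - 9)^(-4) + 4(z - 9)^(-3)
Step 3: This finite sum is the Laurent series of f about z = 9.
Step 4: Coefficient of (z - 9)^(-3) = coefficient of (z - 9) in the re-centred numerator = 4

4


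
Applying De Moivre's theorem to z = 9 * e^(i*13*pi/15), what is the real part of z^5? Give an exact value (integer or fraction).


Step 1: By De Moivre's theorem, z^5 = 9^5 * e^(i*5*13*pi/15) = 59049 * (cos(13*pi/3) + i*sin(13*pi/3))
Step 2: |z|^5 = 9^5 = 59049
Step 3: Reduce the angle mod 2*pi: 13*pi/3 - 4*pi = pi/3
Step 4: cos(pi/3) = 1/2
Step 5: Re(z^5) = 59049 * 1/2 = 59049/2

59049/2


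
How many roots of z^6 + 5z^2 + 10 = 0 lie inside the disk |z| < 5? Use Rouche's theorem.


Step 1: On |z| = 5 the three terms have sizes |z^6| = 5^6 = 15625, |5z^2| = 5*5^2 = 125, |10| = 10
Step 2: The dominant term is g(z) = z^6; let h(z) = 5z^2 + 10 so f = g + h
Step 3: On |z| = 5: |g| = 15625 and |h| <= 125 + 10 = 135
Step 4: Since 15625 > 135, |h| < |g| on |z| = 5, so by Rouche f has the same number of zeros as g inside |z| < 5
Step 5: g(z) = z^6 has 6 zeros (all at the origin) inside |z| < 5. Answer = 6

6


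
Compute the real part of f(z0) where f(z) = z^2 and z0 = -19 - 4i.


Step 1: z0 = -19 - 4i
Step 2: z0^2 = (-19)^2 - (-4)^2 + 152i
Step 3: real part = 361 - 16 = 345

345


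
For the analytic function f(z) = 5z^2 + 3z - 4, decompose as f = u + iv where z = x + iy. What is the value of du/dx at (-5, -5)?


Step 1: f(z) = 5(x+iy)^2 + 3(x+iy) - 4
Step 2: u = 5(x^2 - y^2) + 3x - 4
Step 3: u_x = 10x + 3
Step 4: At (-5, -5): u_x = -50 + 3 = -47

-47


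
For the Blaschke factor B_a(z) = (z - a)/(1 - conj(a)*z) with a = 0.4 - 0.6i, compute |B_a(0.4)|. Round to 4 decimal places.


Step 1: Numerator z0 - a = 0.4 - (0.4 - 0.6i) = 0 + 0.6i
Step 2: Denominator 1 - conj(a)*z0 = 1 - (0.4 + 0.6i)*0.4 = 0.84 - 0.24i
Step 3: |z0 - a|^2 = 0^2 + 0.6^2 = 0.36; |1 - conj(a)*z0|^2 = 0.84^2 + (-0.24)^2 = 0.7632
Step 4: |B_a(0.4)| = sqrt(0.36 / 0.7632) = sqrt(0.471698)
Step 5: = 0.6868

0.6868


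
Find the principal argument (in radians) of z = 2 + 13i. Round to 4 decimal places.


Step 1: z = 2 + 13i
Step 2: arg(z) = atan2(13, 2)
Step 3: arg(z) = 1.4181

1.4181


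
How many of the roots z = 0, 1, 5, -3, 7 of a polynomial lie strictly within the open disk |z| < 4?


Step 1: Check each root:
  z = 0: |0| = 0 < 4
  z = 1: |1| = 1 < 4
  z = 5: |5| = 5 >= 4
  z = -3: |-3| = 3 < 4
  z = 7: |7| = 7 >= 4
Step 2: Count = 3

3


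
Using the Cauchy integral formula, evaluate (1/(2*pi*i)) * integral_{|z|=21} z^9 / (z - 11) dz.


Step 1: f(z) = z^9, a = 11 is inside |z| = 21
Step 2: By Cauchy integral formula: (1/(2pi*i)) * integral = f(a)
Step 3: f(11) = 11^9 = 2357947691

2357947691


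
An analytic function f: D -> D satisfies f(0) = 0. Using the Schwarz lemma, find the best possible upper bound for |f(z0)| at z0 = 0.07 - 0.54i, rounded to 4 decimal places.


Step 1: Schwarz lemma: if f: D -> D is analytic with f(0) = 0, then |f(z)| <= |z| for all z in D, and this is sharp (f(z) = z).
Step 2: |z0|^2 = 0.07^2 + (-0.54)^2 = 0.2965
Step 3: |z0| = sqrt(0.2965) = 0.544518
Step 4: Best bound = |z0| = 0.5445

0.5445


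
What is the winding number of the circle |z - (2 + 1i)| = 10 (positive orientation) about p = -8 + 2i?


Step 1: Center c = (2, 1), radius = 10
Step 2: |p - c|^2 = (-10)^2 + 1^2 = 101
Step 3: r^2 = 100
Step 4: |p-c| > r so winding number = 0

0


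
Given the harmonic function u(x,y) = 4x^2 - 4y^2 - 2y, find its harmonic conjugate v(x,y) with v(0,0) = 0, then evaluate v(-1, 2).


Step 1: v_x = -u_y = 8y + 2
Step 2: v_y = u_x = 8x + 0
Step 3: v = 8xy + 2x + C
Step 4: v(0,0) = 0 => C = 0
Step 5: v(-1, 2) = -18

-18


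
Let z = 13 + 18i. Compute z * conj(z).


Step 1: conj(z) = 13 - 18i
Step 2: z * conj(z) = 13^2 + 18^2
Step 3: = 169 + 324 = 493

493


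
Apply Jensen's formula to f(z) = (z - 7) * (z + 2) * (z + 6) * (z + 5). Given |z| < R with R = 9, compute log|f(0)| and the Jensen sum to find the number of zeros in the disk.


Jensen's formula: (1/2pi)*integral log|f(Re^it)|dt = log|f(0)| + sum_{|a_k|<R} log(R/|a_k|)
Step 1: f(0) = (-7) * 2 * 6 * 5 = -420
Step 2: log|f(0)| = log|7| + log|-2| + log|-6| + log|-5| = 6.0403
Step 3: Zeros inside |z| < 9: 7, -2, -6, -5
Step 4: Jensen sum = log(9/7) + log(9/2) + log(9/6) + log(9/5) = 2.7486
Step 5: n(R) = number of terms in the Jensen sum = count of zeros inside |z| < 9 = 4

4


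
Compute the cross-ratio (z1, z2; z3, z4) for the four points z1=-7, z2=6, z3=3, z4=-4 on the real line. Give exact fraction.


Step 1: (z1-z3)(z2-z4) = (-10) * 10 = -100
Step 2: (z1-z4)(z2-z3) = (-3) * 3 = -9
Step 3: Cross-ratio = 100/9 = 100/9

100/9


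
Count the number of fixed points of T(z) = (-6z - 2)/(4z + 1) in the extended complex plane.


Step 1: Fixed points satisfy T(z) = z
Step 2: 4z^2 + 7z + 2 = 0
Step 3: Discriminant = 7^2 - 4*4*2 = 17
Step 4: Number of fixed points = 2

2


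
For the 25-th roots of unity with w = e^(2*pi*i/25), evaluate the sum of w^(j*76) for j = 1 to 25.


Step 1: The sum sum_{j=1}^{n} w^(k*j) equals n if n | k, else 0.
Step 2: Here n = 25, k = 76
Step 3: Does n divide k? 25 | 76 -> False
Step 4: Sum = 0

0


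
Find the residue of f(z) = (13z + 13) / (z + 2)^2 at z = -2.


Step 1: Pole of order 2 at z = -2
Step 2: Res = lim d/dz [(z + 2)^2 * f(z)] as z -> -2
Step 3: (z + 2)^2 * f(z) = 13z + 13
Step 4: d/dz[13z + 13] = 13

13


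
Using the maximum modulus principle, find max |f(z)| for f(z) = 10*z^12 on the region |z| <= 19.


Step 1: On |z| = 19, |f(z)| = 10 * |z|^12 = 10 * 19^12
Step 2: By maximum modulus principle, maximum is on boundary.
Step 3: Maximum = 10 * 2213314919066161 = 22133149190661610

22133149190661610


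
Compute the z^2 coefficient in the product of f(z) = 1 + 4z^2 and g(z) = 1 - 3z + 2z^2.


Step 1: z^2 term in f*g comes from: (1)*(2z^2) + (0)*(-3z) + (4z^2)*(1)
Step 2: = 2 + 0 + 4
Step 3: = 6

6


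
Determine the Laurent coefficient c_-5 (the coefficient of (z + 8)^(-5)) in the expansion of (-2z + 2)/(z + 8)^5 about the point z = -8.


Step 1: Write the numerator in powers of (z + 8): -2z + 2 = -2(z + 8) + (-2*(-8) + 2) = -2(z + 8) + 18
Step 2: Divide by (z + 8)^5: f(z) = 18(z + 8)^(-5) - 2(z + 8)^(-4)
Step 3: This finite sum is the Laurent series of f about z = -8.
Step 4: Coefficient of (z + 8)^(-5) = -2*(-8) + 2 = 18

18


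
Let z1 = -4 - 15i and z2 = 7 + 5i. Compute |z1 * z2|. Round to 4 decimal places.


Step 1: |z1| = sqrt((-4)^2 + (-15)^2) = sqrt(241)
Step 2: |z2| = sqrt(7^2 + 5^2) = sqrt(74)
Step 3: |z1*z2| = |z1|*|z2| = sqrt(241) * sqrt(74) = sqrt(241 * 74) = sqrt(17834)
Step 4: = 133.544

133.544


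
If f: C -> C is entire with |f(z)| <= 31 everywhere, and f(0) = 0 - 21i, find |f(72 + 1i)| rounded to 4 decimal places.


Step 1: By Liouville's theorem, a bounded entire function is constant.
Step 2: f(z) = f(0) = 0 - 21i for all z.
Step 3: |f(w)| = |0 - 21i| = sqrt(0 + 441)
Step 4: = 21.0

21.0


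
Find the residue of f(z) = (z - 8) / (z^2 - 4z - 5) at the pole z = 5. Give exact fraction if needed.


Step 1: Q(z) = z^2 - 4z - 5 = (z - 5)(z + 1)
Step 2: Q'(z) = 2z - 4
Step 3: Q'(5) = 6, P(5) = -3
Step 4: Res = P(5)/Q'(5) = -3/6 = -1/2

-1/2


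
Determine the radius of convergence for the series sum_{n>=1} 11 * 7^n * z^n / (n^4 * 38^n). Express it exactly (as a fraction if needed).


Step 1: General term a_n = 11 * 7^n / (n^4 * 38^n)
Step 2: By the root test, |a_n|^(1/n) = 11^(1/n) * 7 / (n^(4/n) * 38) -> 7/38 as n -> infinity (since 11^(1/n) -> 1 and n^(4/n) -> 1)
Step 3: R = 1/lim|a_n|^(1/n) = 38/7

38/7


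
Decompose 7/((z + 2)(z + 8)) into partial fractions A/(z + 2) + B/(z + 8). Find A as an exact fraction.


Step 1: Multiply both sides by (z + 2) and set z = -2
Step 2: A = 7 / (-2 + 8)
Step 3: A = 7 / 6
Step 4: A = 7/6

7/6


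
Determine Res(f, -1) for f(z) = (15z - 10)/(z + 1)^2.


Step 1: Pole of order 2 at z = -1
Step 2: Res = lim d/dz [(z + 1)^2 * f(z)] as z -> -1
Step 3: (z + 1)^2 * f(z) = 15z - 10
Step 4: d/dz[15z - 10] = 15

15


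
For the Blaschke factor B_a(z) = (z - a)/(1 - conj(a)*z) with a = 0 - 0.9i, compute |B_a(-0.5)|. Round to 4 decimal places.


Step 1: Numerator z0 - a = -0.5 - (0 - 0.9i) = -0.5 + 0.9i
Step 2: Denominator 1 - conj(a)*z0 = 1 - (0 + 0.9i)*(-0.5) = 1 + 0.45i
Step 3: |z0 - a|^2 = (-0.5)^2 + 0.9^2 = 1.06; |1 - conj(a)*z0|^2 = 1^2 + 0.45^2 = 1.2025
Step 4: |B_a(-0.5)| = sqrt(1.06 / 1.2025) = sqrt(0.881497)
Step 5: = 0.9389

0.9389


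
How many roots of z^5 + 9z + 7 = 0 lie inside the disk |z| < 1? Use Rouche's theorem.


Step 1: On |z| = 1 the three terms have sizes |z^5| = 1^5 = 1, |9z| = 9*1 = 9, |7| = 7
Step 2: The dominant term is g(z) = 9z; let h(z) = z^5 + 7 so f = g + h
Step 3: On |z| = 1: |g| = 9 and |h| <= 1 + 7 = 8
Step 4: Since 9 > 8, |h| < |g| on |z| = 1, so by Rouche f has the same number of zeros as g inside |z| < 1
Step 5: g(z) = 9z has 1 zero (at the origin, multiplicity 1) inside |z| < 1. Answer = 1

1


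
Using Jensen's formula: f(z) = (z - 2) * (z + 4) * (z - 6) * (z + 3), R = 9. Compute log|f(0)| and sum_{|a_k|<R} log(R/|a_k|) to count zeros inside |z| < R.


Jensen's formula: (1/2pi)*integral log|f(Re^it)|dt = log|f(0)| + sum_{|a_k|<R} log(R/|a_k|)
Step 1: f(0) = (-2) * 4 * (-6) * 3 = 144
Step 2: log|f(0)| = log|2| + log|-4| + log|6| + log|-3| = 4.9698
Step 3: Zeros inside |z| < 9: 2, -4, 6, -3
Step 4: Jensen sum = log(9/2) + log(9/4) + log(9/6) + log(9/3) = 3.8191
Step 5: n(R) = number of terms in the Jensen sum = count of zeros inside |z| < 9 = 4

4


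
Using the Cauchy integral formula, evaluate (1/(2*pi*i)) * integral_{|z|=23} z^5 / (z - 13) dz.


Step 1: f(z) = z^5, a = 13 is inside |z| = 23
Step 2: By Cauchy integral formula: (1/(2pi*i)) * integral = f(a)
Step 3: f(13) = 13^5 = 371293

371293


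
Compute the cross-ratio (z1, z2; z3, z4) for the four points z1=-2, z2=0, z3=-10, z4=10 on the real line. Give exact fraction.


Step 1: (z1-z3)(z2-z4) = 8 * (-10) = -80
Step 2: (z1-z4)(z2-z3) = (-12) * 10 = -120
Step 3: Cross-ratio = 80/120 = 2/3

2/3


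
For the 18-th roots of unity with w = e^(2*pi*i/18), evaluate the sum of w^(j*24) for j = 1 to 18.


Step 1: The sum sum_{j=1}^{n} w^(k*j) equals n if n | k, else 0.
Step 2: Here n = 18, k = 24
Step 3: Does n divide k? 18 | 24 -> False
Step 4: Sum = 0

0


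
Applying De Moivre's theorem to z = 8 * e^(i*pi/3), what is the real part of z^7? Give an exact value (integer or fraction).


Step 1: By De Moivre's theorem, z^7 = 8^7 * e^(i*7*pi/3) = 2097152 * (cos(7*pi/3) + i*sin(7*pi/3))
Step 2: |z|^7 = 8^7 = 2097152
Step 3: Reduce the angle mod 2*pi: 7*pi/3 - 2*pi = pi/3
Step 4: cos(pi/3) = 1/2
Step 5: Re(z^7) = 2097152 * 1/2 = 1048576

1048576


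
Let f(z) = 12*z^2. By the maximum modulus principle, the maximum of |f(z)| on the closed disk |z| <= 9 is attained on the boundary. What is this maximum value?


Step 1: On |z| = 9, |f(z)| = 12 * |z|^2 = 12 * 9^2
Step 2: By maximum modulus principle, maximum is on boundary.
Step 3: Maximum = 12 * 81 = 972

972


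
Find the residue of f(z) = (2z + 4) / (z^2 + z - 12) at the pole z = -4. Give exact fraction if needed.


Step 1: Q(z) = z^2 + z - 12 = (z + 4)(z - 3)
Step 2: Q'(z) = 2z + 1
Step 3: Q'(-4) = -7, P(-4) = -4
Step 4: Res = P(-4)/Q'(-4) = -4/(-7) = 4/7

4/7


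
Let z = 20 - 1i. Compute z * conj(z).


Step 1: conj(z) = 20 + 1i
Step 2: z * conj(z) = 20^2 + (-1)^2
Step 3: = 400 + 1 = 401

401


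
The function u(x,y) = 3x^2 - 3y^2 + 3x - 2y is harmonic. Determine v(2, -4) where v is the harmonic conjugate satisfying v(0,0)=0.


Step 1: v_x = -u_y = 6y + 2
Step 2: v_y = u_x = 6x + 3
Step 3: v = 6xy + 2x + 3y + C
Step 4: v(0,0) = 0 => C = 0
Step 5: v(2, -4) = -56

-56


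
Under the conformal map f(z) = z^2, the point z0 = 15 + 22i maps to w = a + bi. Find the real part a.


Step 1: z0 = 15 + 22i
Step 2: z0^2 = 15^2 - 22^2 + 660i
Step 3: real part = 225 - 484 = -259

-259


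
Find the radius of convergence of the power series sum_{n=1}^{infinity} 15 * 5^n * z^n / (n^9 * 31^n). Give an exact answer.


Step 1: General term a_n = 15 * 5^n / (n^9 * 31^n)
Step 2: By the root test, |a_n|^(1/n) = 15^(1/n) * 5 / (n^(9/n) * 31) -> 5/31 as n -> infinity (since 15^(1/n) -> 1 and n^(9/n) -> 1)
Step 3: R = 1/lim|a_n|^(1/n) = 31/5

31/5


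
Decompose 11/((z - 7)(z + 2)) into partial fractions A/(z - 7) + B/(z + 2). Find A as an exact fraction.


Step 1: Multiply both sides by (z - 7) and set z = 7
Step 2: A = 11 / (7 + 2)
Step 3: A = 11 / 9
Step 4: A = 11/9

11/9


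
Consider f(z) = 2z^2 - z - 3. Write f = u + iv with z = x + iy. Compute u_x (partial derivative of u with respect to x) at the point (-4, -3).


Step 1: f(z) = 2(x+iy)^2 - (x+iy) - 3
Step 2: u = 2(x^2 - y^2) - x - 3
Step 3: u_x = 4x - 1
Step 4: At (-4, -3): u_x = -16 - 1 = -17

-17


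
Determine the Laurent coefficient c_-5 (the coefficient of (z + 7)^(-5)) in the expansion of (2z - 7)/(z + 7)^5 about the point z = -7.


Step 1: Write the numerator in powers of (z + 7): 2z - 7 = 2(z + 7) + (2*(-7) - 7) = 2(z + 7) - 21
Step 2: Divide by (z + 7)^5: f(z) = -21(z + 7)^(-5) + 2(z + 7)^(-4)
Step 3: This finite sum is the Laurent series of f about z = -7.
Step 4: Coefficient of (z + 7)^(-5) = 2*(-7) - 7 = -21

-21


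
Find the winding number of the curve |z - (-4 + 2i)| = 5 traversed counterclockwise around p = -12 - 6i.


Step 1: Center c = (-4, 2), radius = 5
Step 2: |p - c|^2 = (-8)^2 + (-8)^2 = 128
Step 3: r^2 = 25
Step 4: |p-c| > r so winding number = 0

0


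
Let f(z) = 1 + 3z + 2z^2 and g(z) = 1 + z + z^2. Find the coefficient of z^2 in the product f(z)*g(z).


Step 1: z^2 term in f*g comes from: (1)*(z^2) + (3z)*(z) + (2z^2)*(1)
Step 2: = 1 + 3 + 2
Step 3: = 6

6


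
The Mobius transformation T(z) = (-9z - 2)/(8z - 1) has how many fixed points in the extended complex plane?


Step 1: Fixed points satisfy T(z) = z
Step 2: 8z^2 + 8z + 2 = 0
Step 3: Discriminant = 8^2 - 4*8*2 = 0
Step 4: Number of fixed points = 1

1


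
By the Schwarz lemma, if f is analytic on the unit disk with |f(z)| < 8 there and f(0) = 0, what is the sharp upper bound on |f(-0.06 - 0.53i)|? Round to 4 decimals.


Step 1: g = f/8 maps D -> D with g(0) = 0, so by the Schwarz lemma |g(z)| <= |z|, i.e. |f(z)| <= 8|z|; this is sharp (f(z) = 8z).
Step 2: |z0|^2 = (-0.06)^2 + (-0.53)^2 = 0.2845
Step 3: |z0| = sqrt(0.2845) = 0.533385
Step 4: Best bound = 8 * |z0| = 8 * 0.533385 = 4.2671

4.2671


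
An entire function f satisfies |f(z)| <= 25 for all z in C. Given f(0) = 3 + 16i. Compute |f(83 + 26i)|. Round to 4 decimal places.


Step 1: By Liouville's theorem, a bounded entire function is constant.
Step 2: f(z) = f(0) = 3 + 16i for all z.
Step 3: |f(w)| = |3 + 16i| = sqrt(9 + 256)
Step 4: = 16.2788

16.2788


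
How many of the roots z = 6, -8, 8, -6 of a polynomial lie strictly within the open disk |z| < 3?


Step 1: Check each root:
  z = 6: |6| = 6 >= 3
  z = -8: |-8| = 8 >= 3
  z = 8: |8| = 8 >= 3
  z = -6: |-6| = 6 >= 3
Step 2: Count = 0

0


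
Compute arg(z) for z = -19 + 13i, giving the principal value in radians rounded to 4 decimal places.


Step 1: z = -19 + 13i
Step 2: arg(z) = atan2(13, -19)
Step 3: arg(z) = 2.5415

2.5415


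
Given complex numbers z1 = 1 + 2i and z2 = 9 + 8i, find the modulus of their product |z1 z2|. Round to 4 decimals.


Step 1: |z1| = sqrt(1^2 + 2^2) = sqrt(5)
Step 2: |z2| = sqrt(9^2 + 8^2) = sqrt(145)
Step 3: |z1*z2| = |z1|*|z2| = sqrt(5) * sqrt(145) = sqrt(5 * 145) = sqrt(725)
Step 4: = 26.9258

26.9258


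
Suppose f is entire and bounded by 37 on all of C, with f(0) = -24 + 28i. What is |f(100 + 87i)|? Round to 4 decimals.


Step 1: By Liouville's theorem, a bounded entire function is constant.
Step 2: f(z) = f(0) = -24 + 28i for all z.
Step 3: |f(w)| = |-24 + 28i| = sqrt(576 + 784)
Step 4: = 36.8782

36.8782


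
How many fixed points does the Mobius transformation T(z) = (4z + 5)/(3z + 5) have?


Step 1: Fixed points satisfy T(z) = z
Step 2: 3z^2 + z - 5 = 0
Step 3: Discriminant = 1^2 - 4*3*(-5) = 61
Step 4: Number of fixed points = 2

2


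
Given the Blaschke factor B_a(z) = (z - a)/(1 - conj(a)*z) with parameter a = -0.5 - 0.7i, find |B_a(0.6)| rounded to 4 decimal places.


Step 1: Numerator z0 - a = 0.6 - (-0.5 - 0.7i) = 1.1 + 0.7i
Step 2: Denominator 1 - conj(a)*z0 = 1 - (-0.5 + 0.7i)*0.6 = 1.3 - 0.42i
Step 3: |z0 - a|^2 = 1.1^2 + 0.7^2 = 1.7; |1 - conj(a)*z0|^2 = 1.3^2 + (-0.42)^2 = 1.8664
Step 4: |B_a(0.6)| = sqrt(1.7 / 1.8664) = sqrt(0.910844)
Step 5: = 0.9544

0.9544


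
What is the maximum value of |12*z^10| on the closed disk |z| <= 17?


Step 1: On |z| = 17, |f(z)| = 12 * |z|^10 = 12 * 17^10
Step 2: By maximum modulus principle, maximum is on boundary.
Step 3: Maximum = 12 * 2015993900449 = 24191926805388

24191926805388


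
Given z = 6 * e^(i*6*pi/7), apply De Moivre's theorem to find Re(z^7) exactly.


Step 1: By De Moivre's theorem, z^7 = 6^7 * e^(i*7*6*pi/7) = 279936 * (cos(6*pi) + i*sin(6*pi))
Step 2: |z|^7 = 6^7 = 279936
Step 3: Reduce the angle mod 2*pi: 6*pi - 6*pi = 0
Step 4: cos(0) = 1
Step 5: Re(z^7) = 279936 * 1 = 279936

279936


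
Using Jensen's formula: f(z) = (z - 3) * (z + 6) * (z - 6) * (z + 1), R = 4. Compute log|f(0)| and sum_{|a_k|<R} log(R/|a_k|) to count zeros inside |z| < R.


Jensen's formula: (1/2pi)*integral log|f(Re^it)|dt = log|f(0)| + sum_{|a_k|<R} log(R/|a_k|)
Step 1: f(0) = (-3) * 6 * (-6) * 1 = 108
Step 2: log|f(0)| = log|3| + log|-6| + log|6| + log|-1| = 4.6821
Step 3: Zeros inside |z| < 4: 3, -1
Step 4: Jensen sum = log(4/3) + log(4/1) = 1.674
Step 5: n(R) = number of terms in the Jensen sum = count of zeros inside |z| < 4 = 2

2


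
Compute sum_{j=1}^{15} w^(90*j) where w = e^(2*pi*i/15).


Step 1: The sum sum_{j=1}^{n} w^(k*j) equals n if n | k, else 0.
Step 2: Here n = 15, k = 90
Step 3: Does n divide k? 15 | 90 -> True
Step 4: Sum = 15

15


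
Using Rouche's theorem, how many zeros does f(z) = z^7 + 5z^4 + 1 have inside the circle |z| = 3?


Step 1: On |z| = 3 the three terms have sizes |z^7| = 3^7 = 2187, |5z^4| = 5*3^4 = 405, |1| = 1
Step 2: The dominant term is g(z) = z^7; let h(z) = 5z^4 + 1 so f = g + h
Step 3: On |z| = 3: |g| = 2187 and |h| <= 405 + 1 = 406
Step 4: Since 2187 > 406, |h| < |g| on |z| = 3, so by Rouche f has the same number of zeros as g inside |z| < 3
Step 5: g(z) = z^7 has 7 zeros (all at the origin) inside |z| < 3. Answer = 7

7


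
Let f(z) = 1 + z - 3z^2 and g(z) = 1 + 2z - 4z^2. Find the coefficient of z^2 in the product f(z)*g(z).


Step 1: z^2 term in f*g comes from: (1)*(-4z^2) + (z)*(2z) + (-3z^2)*(1)
Step 2: = -4 + 2 - 3
Step 3: = -5

-5


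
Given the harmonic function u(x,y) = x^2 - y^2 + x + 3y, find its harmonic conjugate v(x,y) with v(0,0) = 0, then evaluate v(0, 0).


Step 1: v_x = -u_y = 2y - 3
Step 2: v_y = u_x = 2x + 1
Step 3: v = 2xy - 3x + y + C
Step 4: v(0,0) = 0 => C = 0
Step 5: v(0, 0) = 0

0


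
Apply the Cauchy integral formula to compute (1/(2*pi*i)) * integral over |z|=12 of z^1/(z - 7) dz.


Step 1: f(z) = z^1, a = 7 is inside |z| = 12
Step 2: By Cauchy integral formula: (1/(2pi*i)) * integral = f(a)
Step 3: f(7) = 7^1 = 7

7


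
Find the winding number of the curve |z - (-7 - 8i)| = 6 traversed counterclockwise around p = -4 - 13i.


Step 1: Center c = (-7, -8), radius = 6
Step 2: |p - c|^2 = 3^2 + (-5)^2 = 34
Step 3: r^2 = 36
Step 4: |p-c| < r so winding number = 1

1


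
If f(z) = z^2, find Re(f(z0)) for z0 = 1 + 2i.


Step 1: z0 = 1 + 2i
Step 2: z0^2 = 1^2 - 2^2 + 4i
Step 3: real part = 1 - 4 = -3

-3


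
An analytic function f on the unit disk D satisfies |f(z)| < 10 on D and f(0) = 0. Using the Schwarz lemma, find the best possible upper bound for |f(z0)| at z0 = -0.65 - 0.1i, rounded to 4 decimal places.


Step 1: g = f/10 maps D -> D with g(0) = 0, so by the Schwarz lemma |g(z)| <= |z|, i.e. |f(z)| <= 10|z|; this is sharp (f(z) = 10z).
Step 2: |z0|^2 = (-0.65)^2 + (-0.1)^2 = 0.4325
Step 3: |z0| = sqrt(0.4325) = 0.657647
Step 4: Best bound = 10 * |z0| = 10 * 0.657647 = 6.5765

6.5765


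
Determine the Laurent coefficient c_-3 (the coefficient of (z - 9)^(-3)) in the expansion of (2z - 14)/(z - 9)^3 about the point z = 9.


Step 1: Write the numerator in powers of (z - 9): 2z - 14 = 2(z - 9) + (2*9 - 14) = 2(z - 9) + 4
Step 2: Divide by (z - 9)^3: f(z) = 4(z - 9)^(-3) + 2(z - 9)^(-2)
Step 3: This finite sum is the Laurent series of f about z = 9.
Step 4: Coefficient of (z - 9)^(-3) = 2*9 - 14 = 4

4


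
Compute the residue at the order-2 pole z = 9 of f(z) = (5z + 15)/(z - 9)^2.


Step 1: Pole of order 2 at z = 9
Step 2: Res = lim d/dz [(z - 9)^2 * f(z)] as z -> 9
Step 3: (z - 9)^2 * f(z) = 5z + 15
Step 4: d/dz[5z + 15] = 5

5


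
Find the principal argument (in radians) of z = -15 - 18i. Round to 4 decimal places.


Step 1: z = -15 - 18i
Step 2: arg(z) = atan2(-18, -15)
Step 3: arg(z) = -2.2655

-2.2655


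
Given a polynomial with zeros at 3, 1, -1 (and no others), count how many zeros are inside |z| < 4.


Step 1: Check each root:
  z = 3: |3| = 3 < 4
  z = 1: |1| = 1 < 4
  z = -1: |-1| = 1 < 4
Step 2: Count = 3

3


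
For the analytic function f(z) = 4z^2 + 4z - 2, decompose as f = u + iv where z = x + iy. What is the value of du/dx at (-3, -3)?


Step 1: f(z) = 4(x+iy)^2 + 4(x+iy) - 2
Step 2: u = 4(x^2 - y^2) + 4x - 2
Step 3: u_x = 8x + 4
Step 4: At (-3, -3): u_x = -24 + 4 = -20

-20


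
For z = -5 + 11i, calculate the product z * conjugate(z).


Step 1: conj(z) = -5 - 11i
Step 2: z * conj(z) = (-5)^2 + 11^2
Step 3: = 25 + 121 = 146

146


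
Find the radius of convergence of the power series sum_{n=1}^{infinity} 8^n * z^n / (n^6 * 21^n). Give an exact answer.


Step 1: General term a_n = 8^n / (n^6 * 21^n)
Step 2: By the root test, |a_n|^(1/n) = 8 / (n^(6/n) * 21) -> 8/21 as n -> infinity (since n^(6/n) -> 1)
Step 3: R = 1/lim|a_n|^(1/n) = 21/8

21/8


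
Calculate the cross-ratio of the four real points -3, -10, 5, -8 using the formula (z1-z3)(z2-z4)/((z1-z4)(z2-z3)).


Step 1: (z1-z3)(z2-z4) = (-8) * (-2) = 16
Step 2: (z1-z4)(z2-z3) = 5 * (-15) = -75
Step 3: Cross-ratio = -16/75 = -16/75

-16/75


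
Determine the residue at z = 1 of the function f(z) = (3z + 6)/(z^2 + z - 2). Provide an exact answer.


Step 1: Q(z) = z^2 + z - 2 = (z - 1)(z + 2)
Step 2: Q'(z) = 2z + 1
Step 3: Q'(1) = 3, P(1) = 9
Step 4: Res = P(1)/Q'(1) = 9/3 = 3

3


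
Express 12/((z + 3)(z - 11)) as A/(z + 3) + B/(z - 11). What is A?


Step 1: Multiply both sides by (z + 3) and set z = -3
Step 2: A = 12 / (-3 - 11)
Step 3: A = 12 / (-14)
Step 4: A = -6/7

-6/7


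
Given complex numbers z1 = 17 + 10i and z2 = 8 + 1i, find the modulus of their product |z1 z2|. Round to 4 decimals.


Step 1: |z1| = sqrt(17^2 + 10^2) = sqrt(389)
Step 2: |z2| = sqrt(8^2 + 1^2) = sqrt(65)
Step 3: |z1*z2| = |z1|*|z2| = sqrt(389) * sqrt(65) = sqrt(389 * 65) = sqrt(25285)
Step 4: = 159.0126

159.0126


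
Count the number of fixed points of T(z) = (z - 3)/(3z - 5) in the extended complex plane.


Step 1: Fixed points satisfy T(z) = z
Step 2: 3z^2 - 6z + 3 = 0
Step 3: Discriminant = (-6)^2 - 4*3*3 = 0
Step 4: Number of fixed points = 1

1


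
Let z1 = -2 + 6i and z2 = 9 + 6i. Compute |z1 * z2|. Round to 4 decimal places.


Step 1: |z1| = sqrt((-2)^2 + 6^2) = sqrt(40)
Step 2: |z2| = sqrt(9^2 + 6^2) = sqrt(117)
Step 3: |z1*z2| = |z1|*|z2| = sqrt(40) * sqrt(117) = sqrt(40 * 117) = sqrt(4680)
Step 4: = 68.4105

68.4105


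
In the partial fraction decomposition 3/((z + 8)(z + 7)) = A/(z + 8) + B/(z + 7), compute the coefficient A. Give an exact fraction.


Step 1: Multiply both sides by (z + 8) and set z = -8
Step 2: A = 3 / (-8 + 7)
Step 3: A = 3 / (-1)
Step 4: A = -3

-3


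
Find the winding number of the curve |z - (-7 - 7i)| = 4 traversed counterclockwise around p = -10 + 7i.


Step 1: Center c = (-7, -7), radius = 4
Step 2: |p - c|^2 = (-3)^2 + 14^2 = 205
Step 3: r^2 = 16
Step 4: |p-c| > r so winding number = 0

0


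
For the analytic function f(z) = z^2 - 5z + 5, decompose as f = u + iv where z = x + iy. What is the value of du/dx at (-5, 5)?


Step 1: f(z) = (x+iy)^2 - 5(x+iy) + 5
Step 2: u = (x^2 - y^2) - 5x + 5
Step 3: u_x = 2x - 5
Step 4: At (-5, 5): u_x = -10 - 5 = -15

-15


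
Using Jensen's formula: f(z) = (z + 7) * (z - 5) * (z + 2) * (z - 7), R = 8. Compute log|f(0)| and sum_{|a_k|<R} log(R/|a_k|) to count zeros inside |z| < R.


Jensen's formula: (1/2pi)*integral log|f(Re^it)|dt = log|f(0)| + sum_{|a_k|<R} log(R/|a_k|)
Step 1: f(0) = 7 * (-5) * 2 * (-7) = 490
Step 2: log|f(0)| = log|-7| + log|5| + log|-2| + log|7| = 6.1944
Step 3: Zeros inside |z| < 8: -7, 5, -2, 7
Step 4: Jensen sum = log(8/7) + log(8/5) + log(8/2) + log(8/7) = 2.1234
Step 5: n(R) = number of terms in the Jensen sum = count of zeros inside |z| < 8 = 4

4


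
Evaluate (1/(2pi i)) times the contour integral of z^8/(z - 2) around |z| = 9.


Step 1: f(z) = z^8, a = 2 is inside |z| = 9
Step 2: By Cauchy integral formula: (1/(2pi*i)) * integral = f(a)
Step 3: f(2) = 2^8 = 256

256


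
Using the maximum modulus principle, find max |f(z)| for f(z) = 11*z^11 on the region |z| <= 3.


Step 1: On |z| = 3, |f(z)| = 11 * |z|^11 = 11 * 3^11
Step 2: By maximum modulus principle, maximum is on boundary.
Step 3: Maximum = 11 * 177147 = 1948617

1948617


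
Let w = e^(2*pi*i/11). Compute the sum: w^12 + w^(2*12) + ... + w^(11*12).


Step 1: The sum sum_{j=1}^{n} w^(k*j) equals n if n | k, else 0.
Step 2: Here n = 11, k = 12
Step 3: Does n divide k? 11 | 12 -> False
Step 4: Sum = 0

0


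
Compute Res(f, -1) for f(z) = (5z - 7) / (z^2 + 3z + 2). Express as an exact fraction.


Step 1: Q(z) = z^2 + 3z + 2 = (z + 1)(z + 2)
Step 2: Q'(z) = 2z + 3
Step 3: Q'(-1) = 1, P(-1) = -12
Step 4: Res = P(-1)/Q'(-1) = -12/1 = -12

-12


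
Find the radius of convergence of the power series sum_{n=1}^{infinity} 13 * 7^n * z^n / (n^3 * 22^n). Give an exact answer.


Step 1: General term a_n = 13 * 7^n / (n^3 * 22^n)
Step 2: By the root test, |a_n|^(1/n) = 13^(1/n) * 7 / (n^(3/n) * 22) -> 7/22 as n -> infinity (since 13^(1/n) -> 1 and n^(3/n) -> 1)
Step 3: R = 1/lim|a_n|^(1/n) = 22/7

22/7


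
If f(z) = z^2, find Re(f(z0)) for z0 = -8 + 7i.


Step 1: z0 = -8 + 7i
Step 2: z0^2 = (-8)^2 - 7^2 - 112i
Step 3: real part = 64 - 49 = 15

15


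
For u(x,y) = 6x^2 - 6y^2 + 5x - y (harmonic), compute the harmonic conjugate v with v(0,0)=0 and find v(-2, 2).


Step 1: v_x = -u_y = 12y + 1
Step 2: v_y = u_x = 12x + 5
Step 3: v = 12xy + x + 5y + C
Step 4: v(0,0) = 0 => C = 0
Step 5: v(-2, 2) = -40

-40


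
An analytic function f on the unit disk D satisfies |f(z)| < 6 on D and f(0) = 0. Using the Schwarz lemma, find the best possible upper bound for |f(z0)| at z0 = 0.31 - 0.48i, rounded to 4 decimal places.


Step 1: g = f/6 maps D -> D with g(0) = 0, so by the Schwarz lemma |g(z)| <= |z|, i.e. |f(z)| <= 6|z|; this is sharp (f(z) = 6z).
Step 2: |z0|^2 = 0.31^2 + (-0.48)^2 = 0.3265
Step 3: |z0| = sqrt(0.3265) = 0.571402
Step 4: Best bound = 6 * |z0| = 6 * 0.571402 = 3.4284

3.4284


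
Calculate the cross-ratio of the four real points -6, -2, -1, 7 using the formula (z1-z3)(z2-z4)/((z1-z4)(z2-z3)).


Step 1: (z1-z3)(z2-z4) = (-5) * (-9) = 45
Step 2: (z1-z4)(z2-z3) = (-13) * (-1) = 13
Step 3: Cross-ratio = 45/13 = 45/13

45/13


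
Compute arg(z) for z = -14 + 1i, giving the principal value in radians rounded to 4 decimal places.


Step 1: z = -14 + 1i
Step 2: arg(z) = atan2(1, -14)
Step 3: arg(z) = 3.0703

3.0703


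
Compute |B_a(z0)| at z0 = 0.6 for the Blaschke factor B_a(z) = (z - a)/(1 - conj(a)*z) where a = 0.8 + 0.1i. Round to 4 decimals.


Step 1: Numerator z0 - a = 0.6 - (0.8 + 0.1i) = -0.2 - 0.1i
Step 2: Denominator 1 - conj(a)*z0 = 1 - (0.8 - 0.1i)*0.6 = 0.52 + 0.06i
Step 3: |z0 - a|^2 = (-0.2)^2 + (-0.1)^2 = 0.05; |1 - conj(a)*z0|^2 = 0.52^2 + 0.06^2 = 0.274
Step 4: |B_a(0.6)| = sqrt(0.05 / 0.274) = sqrt(0.182482)
Step 5: = 0.4272

0.4272


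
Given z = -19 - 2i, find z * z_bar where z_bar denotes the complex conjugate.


Step 1: conj(z) = -19 + 2i
Step 2: z * conj(z) = (-19)^2 + (-2)^2
Step 3: = 361 + 4 = 365

365


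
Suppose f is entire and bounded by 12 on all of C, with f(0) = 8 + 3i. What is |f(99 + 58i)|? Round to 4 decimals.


Step 1: By Liouville's theorem, a bounded entire function is constant.
Step 2: f(z) = f(0) = 8 + 3i for all z.
Step 3: |f(w)| = |8 + 3i| = sqrt(64 + 9)
Step 4: = 8.544

8.544


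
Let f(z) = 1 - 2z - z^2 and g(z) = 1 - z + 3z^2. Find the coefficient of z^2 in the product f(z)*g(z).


Step 1: z^2 term in f*g comes from: (1)*(3z^2) + (-2z)*(-z) + (-z^2)*(1)
Step 2: = 3 + 2 - 1
Step 3: = 4

4


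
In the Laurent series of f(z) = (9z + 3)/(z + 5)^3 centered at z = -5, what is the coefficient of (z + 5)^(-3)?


Step 1: Write the numerator in powers of (z + 5): 9z + 3 = 9(z + 5) + (9*(-5) + 3) = 9(z + 5) - 42
Step 2: Divide by (z + 5)^3: f(z) = -42(z + 5)^(-3) + 9(z + 5)^(-2)
Step 3: This finite sum is the Laurent series of f about z = -5.
Step 4: Coefficient of (z + 5)^(-3) = 9*(-5) + 3 = -42

-42


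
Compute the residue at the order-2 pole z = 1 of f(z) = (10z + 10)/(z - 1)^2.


Step 1: Pole of order 2 at z = 1
Step 2: Res = lim d/dz [(z - 1)^2 * f(z)] as z -> 1
Step 3: (z - 1)^2 * f(z) = 10z + 10
Step 4: d/dz[10z + 10] = 10

10


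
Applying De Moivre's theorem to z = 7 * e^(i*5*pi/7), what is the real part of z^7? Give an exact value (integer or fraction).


Step 1: By De Moivre's theorem, z^7 = 7^7 * e^(i*7*5*pi/7) = 823543 * (cos(5*pi) + i*sin(5*pi))
Step 2: |z|^7 = 7^7 = 823543
Step 3: Reduce the angle mod 2*pi: 5*pi - 4*pi = pi
Step 4: cos(pi) = -1
Step 5: Re(z^7) = 823543 * (-1) = -823543

-823543


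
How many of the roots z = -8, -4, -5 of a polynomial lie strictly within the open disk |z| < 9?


Step 1: Check each root:
  z = -8: |-8| = 8 < 9
  z = -4: |-4| = 4 < 9
  z = -5: |-5| = 5 < 9
Step 2: Count = 3

3


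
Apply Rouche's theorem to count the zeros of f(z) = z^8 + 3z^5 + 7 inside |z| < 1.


Step 1: On |z| = 1 the three terms have sizes |z^8| = 1^8 = 1, |3z^5| = 3*1^5 = 3, |7| = 7
Step 2: The dominant term is g(z) = 7; let h(z) = z^8 + 3z^5 so f = g + h
Step 3: On |z| = 1: |g| = 7 and |h| <= 1 + 3 = 4
Step 4: Since 7 > 4, |h| < |g| on |z| = 1, so by Rouche f has the same number of zeros as g inside |z| < 1
Step 5: g(z) = 7 is a nonzero constant with no zeros inside |z| < 1. Answer = 0

0


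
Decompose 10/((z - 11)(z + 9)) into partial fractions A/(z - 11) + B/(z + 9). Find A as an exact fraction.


Step 1: Multiply both sides by (z - 11) and set z = 11
Step 2: A = 10 / (11 + 9)
Step 3: A = 10 / 20
Step 4: A = 1/2

1/2


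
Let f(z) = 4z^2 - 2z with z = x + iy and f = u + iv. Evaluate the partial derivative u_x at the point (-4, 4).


Step 1: f(z) = 4(x+iy)^2 - 2(x+iy) + 0
Step 2: u = 4(x^2 - y^2) - 2x + 0
Step 3: u_x = 8x - 2
Step 4: At (-4, 4): u_x = -32 - 2 = -34

-34


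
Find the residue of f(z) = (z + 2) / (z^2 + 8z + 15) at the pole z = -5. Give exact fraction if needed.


Step 1: Q(z) = z^2 + 8z + 15 = (z + 5)(z + 3)
Step 2: Q'(z) = 2z + 8
Step 3: Q'(-5) = -2, P(-5) = -3
Step 4: Res = P(-5)/Q'(-5) = -3/(-2) = 3/2

3/2


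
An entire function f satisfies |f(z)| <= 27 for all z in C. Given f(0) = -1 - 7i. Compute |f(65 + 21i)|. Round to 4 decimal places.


Step 1: By Liouville's theorem, a bounded entire function is constant.
Step 2: f(z) = f(0) = -1 - 7i for all z.
Step 3: |f(w)| = |-1 - 7i| = sqrt(1 + 49)
Step 4: = 7.0711

7.0711


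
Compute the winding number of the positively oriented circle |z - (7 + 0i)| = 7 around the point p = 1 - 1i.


Step 1: Center c = (7, 0), radius = 7
Step 2: |p - c|^2 = (-6)^2 + (-1)^2 = 37
Step 3: r^2 = 49
Step 4: |p-c| < r so winding number = 1

1


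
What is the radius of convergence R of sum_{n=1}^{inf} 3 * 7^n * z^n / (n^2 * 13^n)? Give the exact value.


Step 1: General term a_n = 3 * 7^n / (n^2 * 13^n)
Step 2: By the root test, |a_n|^(1/n) = 3^(1/n) * 7 / (n^(2/n) * 13) -> 7/13 as n -> infinity (since 3^(1/n) -> 1 and n^(2/n) -> 1)
Step 3: R = 1/lim|a_n|^(1/n) = 13/7

13/7


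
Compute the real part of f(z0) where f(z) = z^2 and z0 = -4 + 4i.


Step 1: z0 = -4 + 4i
Step 2: z0^2 = (-4)^2 - 4^2 - 32i
Step 3: real part = 16 - 16 = 0

0


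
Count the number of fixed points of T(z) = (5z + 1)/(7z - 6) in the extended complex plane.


Step 1: Fixed points satisfy T(z) = z
Step 2: 7z^2 - 11z - 1 = 0
Step 3: Discriminant = (-11)^2 - 4*7*(-1) = 149
Step 4: Number of fixed points = 2

2


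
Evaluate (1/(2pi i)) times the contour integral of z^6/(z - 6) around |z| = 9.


Step 1: f(z) = z^6, a = 6 is inside |z| = 9
Step 2: By Cauchy integral formula: (1/(2pi*i)) * integral = f(a)
Step 3: f(6) = 6^6 = 46656

46656


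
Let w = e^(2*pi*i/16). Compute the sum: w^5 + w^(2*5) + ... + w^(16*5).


Step 1: The sum sum_{j=1}^{n} w^(k*j) equals n if n | k, else 0.
Step 2: Here n = 16, k = 5
Step 3: Does n divide k? 16 | 5 -> False
Step 4: Sum = 0

0


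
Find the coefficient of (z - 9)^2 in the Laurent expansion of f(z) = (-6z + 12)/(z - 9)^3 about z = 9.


Step 1: Write the numerator in powers of (z - 9): -6z + 12 = -6(z - 9) + (-6*9 + 12) = -6(z - 9) - 42
Step 2: Divide by (z - 9)^3: f(z) = -42(z - 9)^(-3) - 6(z - 9)^(-2)
Step 3: This finite sum is the Laurent series of f about z = 9.
Step 4: Only the powers -3 and -2 appear, so the coefficient of (z - 9)^2 = 0

0


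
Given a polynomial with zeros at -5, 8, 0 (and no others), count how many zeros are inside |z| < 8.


Step 1: Check each root:
  z = -5: |-5| = 5 < 8
  z = 8: |8| = 8 >= 8
  z = 0: |0| = 0 < 8
Step 2: Count = 2

2
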